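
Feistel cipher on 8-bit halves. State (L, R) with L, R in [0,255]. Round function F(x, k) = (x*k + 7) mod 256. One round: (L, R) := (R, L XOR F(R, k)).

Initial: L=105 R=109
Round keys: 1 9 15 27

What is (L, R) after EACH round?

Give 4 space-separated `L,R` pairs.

Round 1 (k=1): L=109 R=29
Round 2 (k=9): L=29 R=97
Round 3 (k=15): L=97 R=171
Round 4 (k=27): L=171 R=113

Answer: 109,29 29,97 97,171 171,113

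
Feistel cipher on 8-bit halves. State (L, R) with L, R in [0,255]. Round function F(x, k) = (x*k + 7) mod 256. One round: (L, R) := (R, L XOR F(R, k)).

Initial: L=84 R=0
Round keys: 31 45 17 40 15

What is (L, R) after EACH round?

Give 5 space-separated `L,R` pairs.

Answer: 0,83 83,158 158,214 214,233 233,120

Derivation:
Round 1 (k=31): L=0 R=83
Round 2 (k=45): L=83 R=158
Round 3 (k=17): L=158 R=214
Round 4 (k=40): L=214 R=233
Round 5 (k=15): L=233 R=120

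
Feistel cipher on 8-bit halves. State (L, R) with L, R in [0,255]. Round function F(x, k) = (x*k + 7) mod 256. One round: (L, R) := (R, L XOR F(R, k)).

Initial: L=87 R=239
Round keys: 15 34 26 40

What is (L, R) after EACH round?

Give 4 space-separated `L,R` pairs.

Answer: 239,95 95,74 74,212 212,109

Derivation:
Round 1 (k=15): L=239 R=95
Round 2 (k=34): L=95 R=74
Round 3 (k=26): L=74 R=212
Round 4 (k=40): L=212 R=109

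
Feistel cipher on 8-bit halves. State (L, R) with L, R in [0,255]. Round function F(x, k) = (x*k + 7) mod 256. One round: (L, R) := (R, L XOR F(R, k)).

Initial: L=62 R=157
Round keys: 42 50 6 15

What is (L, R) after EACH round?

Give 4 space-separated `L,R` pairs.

Round 1 (k=42): L=157 R=247
Round 2 (k=50): L=247 R=216
Round 3 (k=6): L=216 R=224
Round 4 (k=15): L=224 R=255

Answer: 157,247 247,216 216,224 224,255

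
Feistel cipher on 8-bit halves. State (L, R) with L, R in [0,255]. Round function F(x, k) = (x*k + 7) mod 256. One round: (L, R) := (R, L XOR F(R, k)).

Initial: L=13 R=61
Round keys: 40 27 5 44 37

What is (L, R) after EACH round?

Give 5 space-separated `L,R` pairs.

Answer: 61,130 130,128 128,5 5,99 99,83

Derivation:
Round 1 (k=40): L=61 R=130
Round 2 (k=27): L=130 R=128
Round 3 (k=5): L=128 R=5
Round 4 (k=44): L=5 R=99
Round 5 (k=37): L=99 R=83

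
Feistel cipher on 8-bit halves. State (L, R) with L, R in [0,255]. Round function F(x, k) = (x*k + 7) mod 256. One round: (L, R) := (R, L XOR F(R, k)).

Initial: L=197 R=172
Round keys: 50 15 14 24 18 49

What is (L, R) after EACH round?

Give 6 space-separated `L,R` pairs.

Round 1 (k=50): L=172 R=90
Round 2 (k=15): L=90 R=225
Round 3 (k=14): L=225 R=15
Round 4 (k=24): L=15 R=142
Round 5 (k=18): L=142 R=12
Round 6 (k=49): L=12 R=221

Answer: 172,90 90,225 225,15 15,142 142,12 12,221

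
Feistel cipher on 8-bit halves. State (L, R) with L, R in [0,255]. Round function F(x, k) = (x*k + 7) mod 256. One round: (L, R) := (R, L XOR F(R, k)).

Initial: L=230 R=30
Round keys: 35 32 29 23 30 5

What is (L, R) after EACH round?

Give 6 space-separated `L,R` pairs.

Answer: 30,199 199,249 249,251 251,109 109,54 54,120

Derivation:
Round 1 (k=35): L=30 R=199
Round 2 (k=32): L=199 R=249
Round 3 (k=29): L=249 R=251
Round 4 (k=23): L=251 R=109
Round 5 (k=30): L=109 R=54
Round 6 (k=5): L=54 R=120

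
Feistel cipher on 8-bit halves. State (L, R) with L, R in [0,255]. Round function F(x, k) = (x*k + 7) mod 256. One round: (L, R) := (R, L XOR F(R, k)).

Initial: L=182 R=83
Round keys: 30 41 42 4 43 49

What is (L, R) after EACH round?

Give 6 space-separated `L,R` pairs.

Answer: 83,119 119,69 69,46 46,250 250,43 43,184

Derivation:
Round 1 (k=30): L=83 R=119
Round 2 (k=41): L=119 R=69
Round 3 (k=42): L=69 R=46
Round 4 (k=4): L=46 R=250
Round 5 (k=43): L=250 R=43
Round 6 (k=49): L=43 R=184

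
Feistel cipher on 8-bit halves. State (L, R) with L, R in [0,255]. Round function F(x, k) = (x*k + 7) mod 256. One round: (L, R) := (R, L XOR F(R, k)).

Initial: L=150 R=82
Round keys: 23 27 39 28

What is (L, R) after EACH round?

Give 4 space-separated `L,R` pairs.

Round 1 (k=23): L=82 R=243
Round 2 (k=27): L=243 R=250
Round 3 (k=39): L=250 R=238
Round 4 (k=28): L=238 R=245

Answer: 82,243 243,250 250,238 238,245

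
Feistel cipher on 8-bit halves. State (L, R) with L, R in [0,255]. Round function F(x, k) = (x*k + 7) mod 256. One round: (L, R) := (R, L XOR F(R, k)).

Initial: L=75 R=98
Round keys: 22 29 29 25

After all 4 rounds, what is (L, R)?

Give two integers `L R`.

Answer: 200 178

Derivation:
Round 1 (k=22): L=98 R=56
Round 2 (k=29): L=56 R=61
Round 3 (k=29): L=61 R=200
Round 4 (k=25): L=200 R=178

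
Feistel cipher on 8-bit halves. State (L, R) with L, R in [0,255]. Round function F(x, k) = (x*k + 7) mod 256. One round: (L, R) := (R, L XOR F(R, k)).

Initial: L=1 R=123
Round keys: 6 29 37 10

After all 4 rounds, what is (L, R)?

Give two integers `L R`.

Answer: 99 209

Derivation:
Round 1 (k=6): L=123 R=232
Round 2 (k=29): L=232 R=52
Round 3 (k=37): L=52 R=99
Round 4 (k=10): L=99 R=209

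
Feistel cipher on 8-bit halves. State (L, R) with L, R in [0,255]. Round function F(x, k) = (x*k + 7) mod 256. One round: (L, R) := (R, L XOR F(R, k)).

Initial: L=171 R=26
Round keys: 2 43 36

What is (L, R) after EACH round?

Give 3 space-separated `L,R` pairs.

Answer: 26,144 144,45 45,203

Derivation:
Round 1 (k=2): L=26 R=144
Round 2 (k=43): L=144 R=45
Round 3 (k=36): L=45 R=203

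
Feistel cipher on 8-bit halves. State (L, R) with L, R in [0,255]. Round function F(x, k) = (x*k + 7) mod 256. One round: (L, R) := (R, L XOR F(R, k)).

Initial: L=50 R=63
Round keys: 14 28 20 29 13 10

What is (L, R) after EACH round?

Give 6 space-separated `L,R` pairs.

Answer: 63,75 75,4 4,28 28,55 55,206 206,36

Derivation:
Round 1 (k=14): L=63 R=75
Round 2 (k=28): L=75 R=4
Round 3 (k=20): L=4 R=28
Round 4 (k=29): L=28 R=55
Round 5 (k=13): L=55 R=206
Round 6 (k=10): L=206 R=36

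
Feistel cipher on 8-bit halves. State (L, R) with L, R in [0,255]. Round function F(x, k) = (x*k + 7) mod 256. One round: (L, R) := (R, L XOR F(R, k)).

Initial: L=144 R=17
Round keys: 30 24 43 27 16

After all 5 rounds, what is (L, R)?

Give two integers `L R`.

Round 1 (k=30): L=17 R=149
Round 2 (k=24): L=149 R=238
Round 3 (k=43): L=238 R=148
Round 4 (k=27): L=148 R=77
Round 5 (k=16): L=77 R=67

Answer: 77 67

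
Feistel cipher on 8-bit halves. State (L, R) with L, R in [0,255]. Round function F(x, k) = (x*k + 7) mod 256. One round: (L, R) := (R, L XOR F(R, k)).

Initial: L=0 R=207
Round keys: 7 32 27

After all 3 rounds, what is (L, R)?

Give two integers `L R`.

Round 1 (k=7): L=207 R=176
Round 2 (k=32): L=176 R=200
Round 3 (k=27): L=200 R=175

Answer: 200 175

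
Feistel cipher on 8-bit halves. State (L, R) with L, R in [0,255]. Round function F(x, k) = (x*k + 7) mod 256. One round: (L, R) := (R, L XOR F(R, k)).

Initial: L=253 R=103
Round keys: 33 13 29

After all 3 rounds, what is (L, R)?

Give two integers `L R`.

Round 1 (k=33): L=103 R=179
Round 2 (k=13): L=179 R=121
Round 3 (k=29): L=121 R=15

Answer: 121 15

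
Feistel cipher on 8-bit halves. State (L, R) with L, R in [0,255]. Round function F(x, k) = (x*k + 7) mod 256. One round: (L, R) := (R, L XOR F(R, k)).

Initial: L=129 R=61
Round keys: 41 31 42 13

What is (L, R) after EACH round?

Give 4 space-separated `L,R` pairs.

Answer: 61,77 77,103 103,160 160,64

Derivation:
Round 1 (k=41): L=61 R=77
Round 2 (k=31): L=77 R=103
Round 3 (k=42): L=103 R=160
Round 4 (k=13): L=160 R=64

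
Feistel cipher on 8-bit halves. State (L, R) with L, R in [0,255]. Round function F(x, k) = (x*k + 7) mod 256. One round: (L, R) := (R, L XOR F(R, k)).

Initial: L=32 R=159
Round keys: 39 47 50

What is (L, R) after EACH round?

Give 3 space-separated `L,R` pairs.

Round 1 (k=39): L=159 R=96
Round 2 (k=47): L=96 R=56
Round 3 (k=50): L=56 R=151

Answer: 159,96 96,56 56,151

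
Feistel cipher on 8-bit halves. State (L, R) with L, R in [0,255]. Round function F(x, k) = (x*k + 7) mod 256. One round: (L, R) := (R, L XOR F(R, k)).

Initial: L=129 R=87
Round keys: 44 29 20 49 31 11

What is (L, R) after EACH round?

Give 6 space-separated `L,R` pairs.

Answer: 87,122 122,142 142,101 101,210 210,16 16,101

Derivation:
Round 1 (k=44): L=87 R=122
Round 2 (k=29): L=122 R=142
Round 3 (k=20): L=142 R=101
Round 4 (k=49): L=101 R=210
Round 5 (k=31): L=210 R=16
Round 6 (k=11): L=16 R=101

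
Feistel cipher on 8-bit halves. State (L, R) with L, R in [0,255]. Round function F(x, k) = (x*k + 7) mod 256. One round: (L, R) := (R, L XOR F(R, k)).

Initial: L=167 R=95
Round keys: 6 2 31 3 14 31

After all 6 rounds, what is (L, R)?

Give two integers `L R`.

Answer: 158 251

Derivation:
Round 1 (k=6): L=95 R=230
Round 2 (k=2): L=230 R=140
Round 3 (k=31): L=140 R=29
Round 4 (k=3): L=29 R=210
Round 5 (k=14): L=210 R=158
Round 6 (k=31): L=158 R=251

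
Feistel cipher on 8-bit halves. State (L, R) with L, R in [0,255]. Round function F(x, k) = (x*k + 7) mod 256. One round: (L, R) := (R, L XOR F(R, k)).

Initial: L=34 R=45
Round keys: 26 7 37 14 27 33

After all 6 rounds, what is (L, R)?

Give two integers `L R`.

Round 1 (k=26): L=45 R=187
Round 2 (k=7): L=187 R=9
Round 3 (k=37): L=9 R=239
Round 4 (k=14): L=239 R=16
Round 5 (k=27): L=16 R=88
Round 6 (k=33): L=88 R=79

Answer: 88 79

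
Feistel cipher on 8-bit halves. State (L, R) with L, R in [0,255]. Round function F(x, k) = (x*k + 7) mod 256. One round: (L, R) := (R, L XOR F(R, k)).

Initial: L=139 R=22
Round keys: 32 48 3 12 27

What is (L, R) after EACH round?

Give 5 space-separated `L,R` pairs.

Round 1 (k=32): L=22 R=76
Round 2 (k=48): L=76 R=81
Round 3 (k=3): L=81 R=182
Round 4 (k=12): L=182 R=222
Round 5 (k=27): L=222 R=199

Answer: 22,76 76,81 81,182 182,222 222,199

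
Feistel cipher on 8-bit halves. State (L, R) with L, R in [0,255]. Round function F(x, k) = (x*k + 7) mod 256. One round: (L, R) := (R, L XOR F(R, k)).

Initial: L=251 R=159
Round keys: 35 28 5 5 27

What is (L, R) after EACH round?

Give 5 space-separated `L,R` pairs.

Round 1 (k=35): L=159 R=63
Round 2 (k=28): L=63 R=116
Round 3 (k=5): L=116 R=116
Round 4 (k=5): L=116 R=63
Round 5 (k=27): L=63 R=216

Answer: 159,63 63,116 116,116 116,63 63,216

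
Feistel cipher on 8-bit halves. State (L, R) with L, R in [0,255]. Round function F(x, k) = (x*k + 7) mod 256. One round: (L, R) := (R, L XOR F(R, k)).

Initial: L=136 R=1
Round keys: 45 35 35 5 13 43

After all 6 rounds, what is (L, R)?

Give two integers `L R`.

Answer: 52 141

Derivation:
Round 1 (k=45): L=1 R=188
Round 2 (k=35): L=188 R=186
Round 3 (k=35): L=186 R=201
Round 4 (k=5): L=201 R=78
Round 5 (k=13): L=78 R=52
Round 6 (k=43): L=52 R=141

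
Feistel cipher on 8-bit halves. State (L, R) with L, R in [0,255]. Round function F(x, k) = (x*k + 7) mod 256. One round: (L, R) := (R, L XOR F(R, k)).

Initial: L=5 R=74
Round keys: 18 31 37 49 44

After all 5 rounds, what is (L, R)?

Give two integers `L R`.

Round 1 (k=18): L=74 R=62
Round 2 (k=31): L=62 R=195
Round 3 (k=37): L=195 R=8
Round 4 (k=49): L=8 R=76
Round 5 (k=44): L=76 R=31

Answer: 76 31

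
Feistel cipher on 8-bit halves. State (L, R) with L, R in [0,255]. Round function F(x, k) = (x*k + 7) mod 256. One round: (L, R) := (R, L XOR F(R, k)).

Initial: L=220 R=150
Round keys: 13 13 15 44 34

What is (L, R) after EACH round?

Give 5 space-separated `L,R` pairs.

Round 1 (k=13): L=150 R=121
Round 2 (k=13): L=121 R=186
Round 3 (k=15): L=186 R=148
Round 4 (k=44): L=148 R=205
Round 5 (k=34): L=205 R=213

Answer: 150,121 121,186 186,148 148,205 205,213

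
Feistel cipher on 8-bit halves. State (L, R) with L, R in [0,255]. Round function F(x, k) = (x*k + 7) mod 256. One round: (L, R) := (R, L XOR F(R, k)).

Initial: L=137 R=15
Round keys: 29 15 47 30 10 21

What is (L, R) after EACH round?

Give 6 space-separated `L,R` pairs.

Round 1 (k=29): L=15 R=51
Round 2 (k=15): L=51 R=11
Round 3 (k=47): L=11 R=63
Round 4 (k=30): L=63 R=98
Round 5 (k=10): L=98 R=228
Round 6 (k=21): L=228 R=217

Answer: 15,51 51,11 11,63 63,98 98,228 228,217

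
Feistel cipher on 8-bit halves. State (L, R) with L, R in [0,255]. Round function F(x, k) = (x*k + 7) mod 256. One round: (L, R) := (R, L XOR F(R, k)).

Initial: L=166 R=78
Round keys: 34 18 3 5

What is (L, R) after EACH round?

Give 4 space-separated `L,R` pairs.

Round 1 (k=34): L=78 R=197
Round 2 (k=18): L=197 R=175
Round 3 (k=3): L=175 R=209
Round 4 (k=5): L=209 R=179

Answer: 78,197 197,175 175,209 209,179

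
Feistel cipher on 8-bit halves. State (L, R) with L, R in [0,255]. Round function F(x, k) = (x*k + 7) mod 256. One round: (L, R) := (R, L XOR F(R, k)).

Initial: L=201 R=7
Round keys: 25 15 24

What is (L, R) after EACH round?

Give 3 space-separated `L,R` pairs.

Answer: 7,127 127,127 127,144

Derivation:
Round 1 (k=25): L=7 R=127
Round 2 (k=15): L=127 R=127
Round 3 (k=24): L=127 R=144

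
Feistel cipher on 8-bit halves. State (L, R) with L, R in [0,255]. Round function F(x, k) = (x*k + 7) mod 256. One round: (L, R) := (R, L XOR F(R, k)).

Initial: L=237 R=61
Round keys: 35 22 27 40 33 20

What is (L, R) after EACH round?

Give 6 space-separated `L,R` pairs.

Answer: 61,179 179,84 84,80 80,211 211,106 106,156

Derivation:
Round 1 (k=35): L=61 R=179
Round 2 (k=22): L=179 R=84
Round 3 (k=27): L=84 R=80
Round 4 (k=40): L=80 R=211
Round 5 (k=33): L=211 R=106
Round 6 (k=20): L=106 R=156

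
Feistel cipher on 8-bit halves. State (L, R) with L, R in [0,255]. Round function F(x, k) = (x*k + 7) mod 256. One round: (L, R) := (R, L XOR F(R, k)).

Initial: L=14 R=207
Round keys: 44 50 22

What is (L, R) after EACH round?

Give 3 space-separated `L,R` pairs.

Answer: 207,149 149,238 238,238

Derivation:
Round 1 (k=44): L=207 R=149
Round 2 (k=50): L=149 R=238
Round 3 (k=22): L=238 R=238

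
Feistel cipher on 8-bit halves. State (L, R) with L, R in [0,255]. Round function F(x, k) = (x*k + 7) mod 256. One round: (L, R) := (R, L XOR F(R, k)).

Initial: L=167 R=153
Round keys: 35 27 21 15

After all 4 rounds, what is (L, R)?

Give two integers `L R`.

Answer: 47 175

Derivation:
Round 1 (k=35): L=153 R=85
Round 2 (k=27): L=85 R=103
Round 3 (k=21): L=103 R=47
Round 4 (k=15): L=47 R=175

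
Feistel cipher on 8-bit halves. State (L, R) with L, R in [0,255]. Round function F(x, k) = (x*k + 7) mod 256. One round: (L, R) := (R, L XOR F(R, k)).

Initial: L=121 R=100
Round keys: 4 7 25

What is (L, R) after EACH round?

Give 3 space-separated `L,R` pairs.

Answer: 100,238 238,237 237,194

Derivation:
Round 1 (k=4): L=100 R=238
Round 2 (k=7): L=238 R=237
Round 3 (k=25): L=237 R=194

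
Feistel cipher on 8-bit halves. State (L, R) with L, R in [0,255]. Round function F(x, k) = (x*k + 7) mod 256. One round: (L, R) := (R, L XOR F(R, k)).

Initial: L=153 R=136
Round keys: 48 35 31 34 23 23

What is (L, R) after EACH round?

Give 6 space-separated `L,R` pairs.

Answer: 136,30 30,169 169,96 96,110 110,137 137,56

Derivation:
Round 1 (k=48): L=136 R=30
Round 2 (k=35): L=30 R=169
Round 3 (k=31): L=169 R=96
Round 4 (k=34): L=96 R=110
Round 5 (k=23): L=110 R=137
Round 6 (k=23): L=137 R=56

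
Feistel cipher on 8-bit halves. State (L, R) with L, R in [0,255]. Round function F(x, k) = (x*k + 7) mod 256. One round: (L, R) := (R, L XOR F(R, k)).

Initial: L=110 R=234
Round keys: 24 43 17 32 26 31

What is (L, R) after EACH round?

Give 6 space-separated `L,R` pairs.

Answer: 234,153 153,80 80,206 206,151 151,147 147,67

Derivation:
Round 1 (k=24): L=234 R=153
Round 2 (k=43): L=153 R=80
Round 3 (k=17): L=80 R=206
Round 4 (k=32): L=206 R=151
Round 5 (k=26): L=151 R=147
Round 6 (k=31): L=147 R=67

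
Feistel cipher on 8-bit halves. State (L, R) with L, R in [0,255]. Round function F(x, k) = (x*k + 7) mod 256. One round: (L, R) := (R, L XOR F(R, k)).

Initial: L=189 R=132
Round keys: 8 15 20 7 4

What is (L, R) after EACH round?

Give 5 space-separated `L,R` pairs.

Round 1 (k=8): L=132 R=154
Round 2 (k=15): L=154 R=137
Round 3 (k=20): L=137 R=33
Round 4 (k=7): L=33 R=103
Round 5 (k=4): L=103 R=130

Answer: 132,154 154,137 137,33 33,103 103,130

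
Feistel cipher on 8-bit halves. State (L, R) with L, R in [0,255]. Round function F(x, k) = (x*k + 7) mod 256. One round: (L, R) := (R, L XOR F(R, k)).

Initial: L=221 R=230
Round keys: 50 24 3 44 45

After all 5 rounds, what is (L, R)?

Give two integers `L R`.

Answer: 70 97

Derivation:
Round 1 (k=50): L=230 R=46
Round 2 (k=24): L=46 R=177
Round 3 (k=3): L=177 R=52
Round 4 (k=44): L=52 R=70
Round 5 (k=45): L=70 R=97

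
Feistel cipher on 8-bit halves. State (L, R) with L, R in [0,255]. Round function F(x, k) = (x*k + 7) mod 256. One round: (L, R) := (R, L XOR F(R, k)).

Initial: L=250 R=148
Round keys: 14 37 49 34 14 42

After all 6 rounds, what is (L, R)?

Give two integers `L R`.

Answer: 151 122

Derivation:
Round 1 (k=14): L=148 R=229
Round 2 (k=37): L=229 R=180
Round 3 (k=49): L=180 R=158
Round 4 (k=34): L=158 R=183
Round 5 (k=14): L=183 R=151
Round 6 (k=42): L=151 R=122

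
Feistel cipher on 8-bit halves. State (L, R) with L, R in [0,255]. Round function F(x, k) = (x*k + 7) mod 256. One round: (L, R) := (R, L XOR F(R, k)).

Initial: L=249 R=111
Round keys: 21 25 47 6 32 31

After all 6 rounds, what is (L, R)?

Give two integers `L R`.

Round 1 (k=21): L=111 R=219
Round 2 (k=25): L=219 R=5
Round 3 (k=47): L=5 R=41
Round 4 (k=6): L=41 R=248
Round 5 (k=32): L=248 R=46
Round 6 (k=31): L=46 R=97

Answer: 46 97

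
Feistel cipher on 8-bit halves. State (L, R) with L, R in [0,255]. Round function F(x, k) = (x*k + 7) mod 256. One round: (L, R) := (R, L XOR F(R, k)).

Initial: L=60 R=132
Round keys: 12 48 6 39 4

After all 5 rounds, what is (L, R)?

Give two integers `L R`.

Answer: 246 173

Derivation:
Round 1 (k=12): L=132 R=11
Round 2 (k=48): L=11 R=147
Round 3 (k=6): L=147 R=114
Round 4 (k=39): L=114 R=246
Round 5 (k=4): L=246 R=173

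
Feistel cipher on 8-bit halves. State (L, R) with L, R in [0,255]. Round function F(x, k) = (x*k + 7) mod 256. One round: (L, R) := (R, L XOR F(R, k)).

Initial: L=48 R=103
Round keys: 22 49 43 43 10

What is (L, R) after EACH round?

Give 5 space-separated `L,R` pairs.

Answer: 103,209 209,111 111,125 125,105 105,92

Derivation:
Round 1 (k=22): L=103 R=209
Round 2 (k=49): L=209 R=111
Round 3 (k=43): L=111 R=125
Round 4 (k=43): L=125 R=105
Round 5 (k=10): L=105 R=92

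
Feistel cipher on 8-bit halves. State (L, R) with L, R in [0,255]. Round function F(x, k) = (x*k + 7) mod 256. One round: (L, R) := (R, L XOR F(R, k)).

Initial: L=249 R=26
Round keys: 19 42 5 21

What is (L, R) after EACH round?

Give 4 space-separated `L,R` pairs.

Round 1 (k=19): L=26 R=12
Round 2 (k=42): L=12 R=229
Round 3 (k=5): L=229 R=140
Round 4 (k=21): L=140 R=102

Answer: 26,12 12,229 229,140 140,102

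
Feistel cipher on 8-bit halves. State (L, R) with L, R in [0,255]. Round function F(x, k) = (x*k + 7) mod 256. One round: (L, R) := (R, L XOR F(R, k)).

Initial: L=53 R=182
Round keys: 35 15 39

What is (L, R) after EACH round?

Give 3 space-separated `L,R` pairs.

Round 1 (k=35): L=182 R=220
Round 2 (k=15): L=220 R=93
Round 3 (k=39): L=93 R=238

Answer: 182,220 220,93 93,238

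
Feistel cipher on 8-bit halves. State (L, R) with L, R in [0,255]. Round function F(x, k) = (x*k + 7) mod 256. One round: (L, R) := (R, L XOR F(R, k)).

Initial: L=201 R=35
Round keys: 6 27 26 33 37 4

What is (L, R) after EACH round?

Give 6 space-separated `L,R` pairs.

Round 1 (k=6): L=35 R=16
Round 2 (k=27): L=16 R=148
Round 3 (k=26): L=148 R=31
Round 4 (k=33): L=31 R=146
Round 5 (k=37): L=146 R=62
Round 6 (k=4): L=62 R=109

Answer: 35,16 16,148 148,31 31,146 146,62 62,109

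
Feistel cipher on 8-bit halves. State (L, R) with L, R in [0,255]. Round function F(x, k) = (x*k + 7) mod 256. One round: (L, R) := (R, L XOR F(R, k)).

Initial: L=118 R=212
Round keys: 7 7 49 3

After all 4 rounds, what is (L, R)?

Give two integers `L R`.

Round 1 (k=7): L=212 R=165
Round 2 (k=7): L=165 R=94
Round 3 (k=49): L=94 R=160
Round 4 (k=3): L=160 R=185

Answer: 160 185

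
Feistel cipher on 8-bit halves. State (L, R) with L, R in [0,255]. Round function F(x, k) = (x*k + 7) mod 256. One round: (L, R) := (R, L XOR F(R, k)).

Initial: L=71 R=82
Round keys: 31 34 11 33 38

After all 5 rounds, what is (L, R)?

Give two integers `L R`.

Answer: 246 131

Derivation:
Round 1 (k=31): L=82 R=178
Round 2 (k=34): L=178 R=249
Round 3 (k=11): L=249 R=8
Round 4 (k=33): L=8 R=246
Round 5 (k=38): L=246 R=131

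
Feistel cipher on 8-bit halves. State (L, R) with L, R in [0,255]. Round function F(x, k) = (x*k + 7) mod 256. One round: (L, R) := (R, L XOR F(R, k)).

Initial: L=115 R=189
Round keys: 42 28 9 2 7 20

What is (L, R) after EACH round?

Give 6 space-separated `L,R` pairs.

Answer: 189,122 122,226 226,131 131,239 239,19 19,108

Derivation:
Round 1 (k=42): L=189 R=122
Round 2 (k=28): L=122 R=226
Round 3 (k=9): L=226 R=131
Round 4 (k=2): L=131 R=239
Round 5 (k=7): L=239 R=19
Round 6 (k=20): L=19 R=108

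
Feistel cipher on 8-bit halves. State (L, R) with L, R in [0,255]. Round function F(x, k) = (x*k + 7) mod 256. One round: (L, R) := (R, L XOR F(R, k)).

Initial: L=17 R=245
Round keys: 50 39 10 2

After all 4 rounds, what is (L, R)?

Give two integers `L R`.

Answer: 43 63

Derivation:
Round 1 (k=50): L=245 R=240
Round 2 (k=39): L=240 R=98
Round 3 (k=10): L=98 R=43
Round 4 (k=2): L=43 R=63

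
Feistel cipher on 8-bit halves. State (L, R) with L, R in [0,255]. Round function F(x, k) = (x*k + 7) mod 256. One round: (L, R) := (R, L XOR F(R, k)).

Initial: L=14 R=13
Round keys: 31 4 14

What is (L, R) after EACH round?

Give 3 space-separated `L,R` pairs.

Round 1 (k=31): L=13 R=148
Round 2 (k=4): L=148 R=90
Round 3 (k=14): L=90 R=103

Answer: 13,148 148,90 90,103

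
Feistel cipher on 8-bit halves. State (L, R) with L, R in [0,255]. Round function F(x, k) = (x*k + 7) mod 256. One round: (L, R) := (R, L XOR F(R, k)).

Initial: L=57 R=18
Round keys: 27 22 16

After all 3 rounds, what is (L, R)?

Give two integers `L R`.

Answer: 45 3

Derivation:
Round 1 (k=27): L=18 R=212
Round 2 (k=22): L=212 R=45
Round 3 (k=16): L=45 R=3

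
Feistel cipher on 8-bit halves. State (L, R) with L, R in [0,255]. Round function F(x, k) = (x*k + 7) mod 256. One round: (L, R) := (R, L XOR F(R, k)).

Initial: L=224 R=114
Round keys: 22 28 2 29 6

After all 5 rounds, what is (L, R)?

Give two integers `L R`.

Answer: 96 173

Derivation:
Round 1 (k=22): L=114 R=51
Round 2 (k=28): L=51 R=233
Round 3 (k=2): L=233 R=234
Round 4 (k=29): L=234 R=96
Round 5 (k=6): L=96 R=173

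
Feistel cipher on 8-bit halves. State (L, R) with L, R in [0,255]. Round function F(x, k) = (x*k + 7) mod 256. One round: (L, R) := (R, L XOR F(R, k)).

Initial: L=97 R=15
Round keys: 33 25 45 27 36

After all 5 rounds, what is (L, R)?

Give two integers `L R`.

Round 1 (k=33): L=15 R=151
Round 2 (k=25): L=151 R=201
Round 3 (k=45): L=201 R=203
Round 4 (k=27): L=203 R=185
Round 5 (k=36): L=185 R=192

Answer: 185 192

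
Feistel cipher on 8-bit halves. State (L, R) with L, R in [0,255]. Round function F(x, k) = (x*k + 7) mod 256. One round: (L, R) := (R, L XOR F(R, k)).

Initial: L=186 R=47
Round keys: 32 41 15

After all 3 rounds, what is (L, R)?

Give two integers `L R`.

Round 1 (k=32): L=47 R=93
Round 2 (k=41): L=93 R=195
Round 3 (k=15): L=195 R=41

Answer: 195 41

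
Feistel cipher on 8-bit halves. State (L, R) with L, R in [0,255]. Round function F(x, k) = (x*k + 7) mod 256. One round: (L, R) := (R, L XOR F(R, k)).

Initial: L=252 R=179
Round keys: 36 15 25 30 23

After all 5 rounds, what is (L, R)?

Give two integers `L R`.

Answer: 70 180

Derivation:
Round 1 (k=36): L=179 R=207
Round 2 (k=15): L=207 R=155
Round 3 (k=25): L=155 R=229
Round 4 (k=30): L=229 R=70
Round 5 (k=23): L=70 R=180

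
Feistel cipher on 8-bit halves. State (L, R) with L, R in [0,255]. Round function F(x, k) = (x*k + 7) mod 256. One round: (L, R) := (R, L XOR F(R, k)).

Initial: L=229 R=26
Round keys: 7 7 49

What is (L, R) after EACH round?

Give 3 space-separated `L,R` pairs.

Answer: 26,88 88,117 117,52

Derivation:
Round 1 (k=7): L=26 R=88
Round 2 (k=7): L=88 R=117
Round 3 (k=49): L=117 R=52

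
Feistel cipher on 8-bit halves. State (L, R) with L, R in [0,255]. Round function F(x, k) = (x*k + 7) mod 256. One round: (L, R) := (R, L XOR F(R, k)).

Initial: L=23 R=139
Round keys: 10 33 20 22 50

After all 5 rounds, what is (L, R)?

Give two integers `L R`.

Answer: 135 168

Derivation:
Round 1 (k=10): L=139 R=98
Round 2 (k=33): L=98 R=34
Round 3 (k=20): L=34 R=205
Round 4 (k=22): L=205 R=135
Round 5 (k=50): L=135 R=168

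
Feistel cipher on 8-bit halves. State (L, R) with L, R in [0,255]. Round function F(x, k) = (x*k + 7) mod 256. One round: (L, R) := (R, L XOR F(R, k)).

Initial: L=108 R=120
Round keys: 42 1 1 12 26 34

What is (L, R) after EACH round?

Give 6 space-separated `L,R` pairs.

Answer: 120,219 219,154 154,122 122,37 37,179 179,232

Derivation:
Round 1 (k=42): L=120 R=219
Round 2 (k=1): L=219 R=154
Round 3 (k=1): L=154 R=122
Round 4 (k=12): L=122 R=37
Round 5 (k=26): L=37 R=179
Round 6 (k=34): L=179 R=232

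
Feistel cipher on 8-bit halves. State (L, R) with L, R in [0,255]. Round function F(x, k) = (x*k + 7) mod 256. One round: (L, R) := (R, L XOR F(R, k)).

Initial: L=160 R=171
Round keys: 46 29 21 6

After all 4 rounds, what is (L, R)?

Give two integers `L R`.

Answer: 3 182

Derivation:
Round 1 (k=46): L=171 R=97
Round 2 (k=29): L=97 R=175
Round 3 (k=21): L=175 R=3
Round 4 (k=6): L=3 R=182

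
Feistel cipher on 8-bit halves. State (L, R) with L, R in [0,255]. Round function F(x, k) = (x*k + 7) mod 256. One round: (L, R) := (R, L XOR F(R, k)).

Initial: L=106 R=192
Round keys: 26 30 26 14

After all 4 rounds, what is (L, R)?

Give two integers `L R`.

Answer: 180 210

Derivation:
Round 1 (k=26): L=192 R=237
Round 2 (k=30): L=237 R=13
Round 3 (k=26): L=13 R=180
Round 4 (k=14): L=180 R=210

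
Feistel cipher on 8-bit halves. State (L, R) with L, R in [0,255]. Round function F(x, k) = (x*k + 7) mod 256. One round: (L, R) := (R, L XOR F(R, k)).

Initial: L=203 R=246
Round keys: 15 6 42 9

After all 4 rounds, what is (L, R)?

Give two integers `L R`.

Answer: 195 119

Derivation:
Round 1 (k=15): L=246 R=186
Round 2 (k=6): L=186 R=149
Round 3 (k=42): L=149 R=195
Round 4 (k=9): L=195 R=119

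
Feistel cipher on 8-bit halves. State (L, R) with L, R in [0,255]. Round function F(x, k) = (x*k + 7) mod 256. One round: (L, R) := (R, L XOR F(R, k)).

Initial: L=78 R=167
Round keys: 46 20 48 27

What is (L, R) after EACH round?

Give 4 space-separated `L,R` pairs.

Answer: 167,71 71,52 52,128 128,179

Derivation:
Round 1 (k=46): L=167 R=71
Round 2 (k=20): L=71 R=52
Round 3 (k=48): L=52 R=128
Round 4 (k=27): L=128 R=179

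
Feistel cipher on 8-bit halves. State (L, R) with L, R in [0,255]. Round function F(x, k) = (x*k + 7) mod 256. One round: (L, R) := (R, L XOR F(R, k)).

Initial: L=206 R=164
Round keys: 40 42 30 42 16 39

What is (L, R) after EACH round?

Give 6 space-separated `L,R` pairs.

Answer: 164,105 105,229 229,180 180,106 106,19 19,134

Derivation:
Round 1 (k=40): L=164 R=105
Round 2 (k=42): L=105 R=229
Round 3 (k=30): L=229 R=180
Round 4 (k=42): L=180 R=106
Round 5 (k=16): L=106 R=19
Round 6 (k=39): L=19 R=134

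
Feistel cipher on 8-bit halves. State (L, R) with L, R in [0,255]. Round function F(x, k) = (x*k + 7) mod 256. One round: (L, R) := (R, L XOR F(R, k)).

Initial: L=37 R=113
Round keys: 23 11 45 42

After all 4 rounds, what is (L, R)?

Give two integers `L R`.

Round 1 (k=23): L=113 R=11
Round 2 (k=11): L=11 R=241
Round 3 (k=45): L=241 R=111
Round 4 (k=42): L=111 R=204

Answer: 111 204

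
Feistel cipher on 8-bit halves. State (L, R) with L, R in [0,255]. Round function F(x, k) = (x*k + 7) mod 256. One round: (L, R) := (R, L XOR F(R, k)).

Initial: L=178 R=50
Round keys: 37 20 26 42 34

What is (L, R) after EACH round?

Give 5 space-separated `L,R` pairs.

Round 1 (k=37): L=50 R=243
Round 2 (k=20): L=243 R=49
Round 3 (k=26): L=49 R=242
Round 4 (k=42): L=242 R=138
Round 5 (k=34): L=138 R=169

Answer: 50,243 243,49 49,242 242,138 138,169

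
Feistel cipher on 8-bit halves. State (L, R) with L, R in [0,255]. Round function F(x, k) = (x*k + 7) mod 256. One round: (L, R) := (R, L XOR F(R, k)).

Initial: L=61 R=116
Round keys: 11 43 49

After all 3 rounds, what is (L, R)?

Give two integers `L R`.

Round 1 (k=11): L=116 R=62
Round 2 (k=43): L=62 R=5
Round 3 (k=49): L=5 R=194

Answer: 5 194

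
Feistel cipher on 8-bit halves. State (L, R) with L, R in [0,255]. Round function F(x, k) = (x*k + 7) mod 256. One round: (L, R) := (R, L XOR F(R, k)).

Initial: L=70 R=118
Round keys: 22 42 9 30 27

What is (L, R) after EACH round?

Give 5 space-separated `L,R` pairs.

Round 1 (k=22): L=118 R=109
Round 2 (k=42): L=109 R=159
Round 3 (k=9): L=159 R=243
Round 4 (k=30): L=243 R=30
Round 5 (k=27): L=30 R=194

Answer: 118,109 109,159 159,243 243,30 30,194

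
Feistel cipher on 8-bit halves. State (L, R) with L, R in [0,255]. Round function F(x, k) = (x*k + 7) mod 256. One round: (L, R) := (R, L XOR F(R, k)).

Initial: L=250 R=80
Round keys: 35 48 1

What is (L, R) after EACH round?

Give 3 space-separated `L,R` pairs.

Answer: 80,13 13,39 39,35

Derivation:
Round 1 (k=35): L=80 R=13
Round 2 (k=48): L=13 R=39
Round 3 (k=1): L=39 R=35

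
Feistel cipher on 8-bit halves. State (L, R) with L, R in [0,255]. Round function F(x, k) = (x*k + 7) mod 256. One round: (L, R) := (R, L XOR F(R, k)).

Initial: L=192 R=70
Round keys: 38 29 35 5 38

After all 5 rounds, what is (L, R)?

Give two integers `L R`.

Answer: 35 245

Derivation:
Round 1 (k=38): L=70 R=171
Round 2 (k=29): L=171 R=32
Round 3 (k=35): L=32 R=204
Round 4 (k=5): L=204 R=35
Round 5 (k=38): L=35 R=245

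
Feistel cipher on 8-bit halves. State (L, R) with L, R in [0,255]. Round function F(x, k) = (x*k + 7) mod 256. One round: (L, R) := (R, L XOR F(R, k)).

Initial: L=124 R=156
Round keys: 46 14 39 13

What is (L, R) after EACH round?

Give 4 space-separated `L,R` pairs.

Round 1 (k=46): L=156 R=115
Round 2 (k=14): L=115 R=205
Round 3 (k=39): L=205 R=49
Round 4 (k=13): L=49 R=73

Answer: 156,115 115,205 205,49 49,73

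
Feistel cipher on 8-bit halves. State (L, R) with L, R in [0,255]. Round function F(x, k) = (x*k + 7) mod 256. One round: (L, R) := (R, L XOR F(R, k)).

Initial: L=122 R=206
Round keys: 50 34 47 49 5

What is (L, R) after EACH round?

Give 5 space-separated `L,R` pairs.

Answer: 206,57 57,87 87,57 57,167 167,115

Derivation:
Round 1 (k=50): L=206 R=57
Round 2 (k=34): L=57 R=87
Round 3 (k=47): L=87 R=57
Round 4 (k=49): L=57 R=167
Round 5 (k=5): L=167 R=115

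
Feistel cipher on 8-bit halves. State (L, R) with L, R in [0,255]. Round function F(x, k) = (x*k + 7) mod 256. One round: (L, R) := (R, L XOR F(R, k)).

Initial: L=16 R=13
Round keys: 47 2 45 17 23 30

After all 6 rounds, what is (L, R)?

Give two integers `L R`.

Round 1 (k=47): L=13 R=122
Round 2 (k=2): L=122 R=246
Round 3 (k=45): L=246 R=63
Round 4 (k=17): L=63 R=192
Round 5 (k=23): L=192 R=120
Round 6 (k=30): L=120 R=215

Answer: 120 215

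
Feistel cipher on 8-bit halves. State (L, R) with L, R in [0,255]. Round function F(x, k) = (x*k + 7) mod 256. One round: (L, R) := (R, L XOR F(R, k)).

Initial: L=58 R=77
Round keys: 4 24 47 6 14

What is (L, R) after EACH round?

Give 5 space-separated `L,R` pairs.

Round 1 (k=4): L=77 R=1
Round 2 (k=24): L=1 R=82
Round 3 (k=47): L=82 R=20
Round 4 (k=6): L=20 R=45
Round 5 (k=14): L=45 R=105

Answer: 77,1 1,82 82,20 20,45 45,105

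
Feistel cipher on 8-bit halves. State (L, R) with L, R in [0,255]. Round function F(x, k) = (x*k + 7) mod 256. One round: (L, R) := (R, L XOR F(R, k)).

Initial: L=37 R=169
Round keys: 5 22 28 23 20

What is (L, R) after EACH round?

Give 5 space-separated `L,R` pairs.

Answer: 169,113 113,20 20,70 70,69 69,45

Derivation:
Round 1 (k=5): L=169 R=113
Round 2 (k=22): L=113 R=20
Round 3 (k=28): L=20 R=70
Round 4 (k=23): L=70 R=69
Round 5 (k=20): L=69 R=45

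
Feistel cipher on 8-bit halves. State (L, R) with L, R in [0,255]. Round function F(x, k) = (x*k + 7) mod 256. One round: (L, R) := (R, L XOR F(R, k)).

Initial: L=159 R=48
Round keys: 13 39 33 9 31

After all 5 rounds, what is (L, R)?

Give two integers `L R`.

Round 1 (k=13): L=48 R=232
Round 2 (k=39): L=232 R=111
Round 3 (k=33): L=111 R=190
Round 4 (k=9): L=190 R=218
Round 5 (k=31): L=218 R=211

Answer: 218 211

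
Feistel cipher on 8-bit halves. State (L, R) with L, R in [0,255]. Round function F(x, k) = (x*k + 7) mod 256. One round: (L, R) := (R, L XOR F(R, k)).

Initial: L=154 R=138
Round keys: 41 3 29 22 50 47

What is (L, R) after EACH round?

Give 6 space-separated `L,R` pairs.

Round 1 (k=41): L=138 R=187
Round 2 (k=3): L=187 R=178
Round 3 (k=29): L=178 R=138
Round 4 (k=22): L=138 R=81
Round 5 (k=50): L=81 R=83
Round 6 (k=47): L=83 R=21

Answer: 138,187 187,178 178,138 138,81 81,83 83,21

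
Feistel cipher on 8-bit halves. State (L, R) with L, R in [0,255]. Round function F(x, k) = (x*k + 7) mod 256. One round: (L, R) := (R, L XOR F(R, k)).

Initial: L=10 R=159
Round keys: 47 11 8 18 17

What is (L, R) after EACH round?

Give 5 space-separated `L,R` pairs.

Round 1 (k=47): L=159 R=50
Round 2 (k=11): L=50 R=178
Round 3 (k=8): L=178 R=165
Round 4 (k=18): L=165 R=19
Round 5 (k=17): L=19 R=239

Answer: 159,50 50,178 178,165 165,19 19,239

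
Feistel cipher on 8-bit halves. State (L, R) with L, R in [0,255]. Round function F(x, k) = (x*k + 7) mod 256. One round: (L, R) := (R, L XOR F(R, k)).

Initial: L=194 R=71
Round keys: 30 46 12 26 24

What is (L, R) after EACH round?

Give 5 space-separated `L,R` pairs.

Answer: 71,155 155,166 166,84 84,41 41,139

Derivation:
Round 1 (k=30): L=71 R=155
Round 2 (k=46): L=155 R=166
Round 3 (k=12): L=166 R=84
Round 4 (k=26): L=84 R=41
Round 5 (k=24): L=41 R=139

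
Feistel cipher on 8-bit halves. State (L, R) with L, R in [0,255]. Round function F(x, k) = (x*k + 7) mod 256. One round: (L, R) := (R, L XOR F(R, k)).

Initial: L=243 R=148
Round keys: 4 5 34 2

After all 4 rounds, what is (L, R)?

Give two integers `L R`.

Round 1 (k=4): L=148 R=164
Round 2 (k=5): L=164 R=175
Round 3 (k=34): L=175 R=225
Round 4 (k=2): L=225 R=102

Answer: 225 102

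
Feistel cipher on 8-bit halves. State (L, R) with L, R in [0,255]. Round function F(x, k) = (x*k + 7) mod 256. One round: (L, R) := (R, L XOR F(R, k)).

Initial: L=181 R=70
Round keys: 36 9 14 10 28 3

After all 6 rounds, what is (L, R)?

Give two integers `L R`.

Round 1 (k=36): L=70 R=106
Round 2 (k=9): L=106 R=135
Round 3 (k=14): L=135 R=3
Round 4 (k=10): L=3 R=162
Round 5 (k=28): L=162 R=188
Round 6 (k=3): L=188 R=153

Answer: 188 153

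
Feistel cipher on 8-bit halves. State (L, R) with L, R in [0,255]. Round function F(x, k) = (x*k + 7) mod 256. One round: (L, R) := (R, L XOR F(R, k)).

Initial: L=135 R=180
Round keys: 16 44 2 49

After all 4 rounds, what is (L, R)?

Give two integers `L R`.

Round 1 (k=16): L=180 R=192
Round 2 (k=44): L=192 R=179
Round 3 (k=2): L=179 R=173
Round 4 (k=49): L=173 R=151

Answer: 173 151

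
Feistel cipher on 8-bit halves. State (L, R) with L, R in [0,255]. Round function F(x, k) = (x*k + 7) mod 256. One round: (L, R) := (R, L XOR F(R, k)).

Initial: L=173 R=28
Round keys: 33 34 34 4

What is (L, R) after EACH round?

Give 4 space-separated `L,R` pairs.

Round 1 (k=33): L=28 R=14
Round 2 (k=34): L=14 R=255
Round 3 (k=34): L=255 R=235
Round 4 (k=4): L=235 R=76

Answer: 28,14 14,255 255,235 235,76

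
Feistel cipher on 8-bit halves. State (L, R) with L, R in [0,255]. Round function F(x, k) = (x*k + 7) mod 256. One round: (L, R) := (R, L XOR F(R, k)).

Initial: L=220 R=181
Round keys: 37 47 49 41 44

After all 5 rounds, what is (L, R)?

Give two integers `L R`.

Round 1 (k=37): L=181 R=236
Round 2 (k=47): L=236 R=238
Round 3 (k=49): L=238 R=121
Round 4 (k=41): L=121 R=134
Round 5 (k=44): L=134 R=118

Answer: 134 118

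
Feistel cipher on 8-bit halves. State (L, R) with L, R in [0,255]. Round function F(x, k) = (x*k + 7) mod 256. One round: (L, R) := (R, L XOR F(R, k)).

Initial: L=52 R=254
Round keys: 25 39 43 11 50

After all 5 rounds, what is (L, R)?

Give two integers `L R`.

Answer: 169 127

Derivation:
Round 1 (k=25): L=254 R=225
Round 2 (k=39): L=225 R=176
Round 3 (k=43): L=176 R=118
Round 4 (k=11): L=118 R=169
Round 5 (k=50): L=169 R=127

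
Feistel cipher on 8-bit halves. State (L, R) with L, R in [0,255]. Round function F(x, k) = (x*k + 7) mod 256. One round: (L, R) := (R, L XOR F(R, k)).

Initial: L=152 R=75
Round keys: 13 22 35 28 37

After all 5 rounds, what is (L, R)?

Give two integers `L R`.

Round 1 (k=13): L=75 R=78
Round 2 (k=22): L=78 R=240
Round 3 (k=35): L=240 R=153
Round 4 (k=28): L=153 R=51
Round 5 (k=37): L=51 R=255

Answer: 51 255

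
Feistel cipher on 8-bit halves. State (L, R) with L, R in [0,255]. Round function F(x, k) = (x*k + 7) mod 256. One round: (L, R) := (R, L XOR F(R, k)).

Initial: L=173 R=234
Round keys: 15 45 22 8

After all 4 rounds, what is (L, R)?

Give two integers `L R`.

Answer: 85 146

Derivation:
Round 1 (k=15): L=234 R=16
Round 2 (k=45): L=16 R=61
Round 3 (k=22): L=61 R=85
Round 4 (k=8): L=85 R=146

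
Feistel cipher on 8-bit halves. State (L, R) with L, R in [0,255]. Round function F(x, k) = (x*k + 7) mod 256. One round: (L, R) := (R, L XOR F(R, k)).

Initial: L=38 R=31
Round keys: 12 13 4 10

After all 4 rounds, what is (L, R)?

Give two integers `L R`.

Answer: 222 108

Derivation:
Round 1 (k=12): L=31 R=93
Round 2 (k=13): L=93 R=223
Round 3 (k=4): L=223 R=222
Round 4 (k=10): L=222 R=108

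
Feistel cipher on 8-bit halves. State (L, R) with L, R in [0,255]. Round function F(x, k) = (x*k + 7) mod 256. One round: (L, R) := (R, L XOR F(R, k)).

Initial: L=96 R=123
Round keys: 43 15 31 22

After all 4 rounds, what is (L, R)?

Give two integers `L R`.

Answer: 235 117

Derivation:
Round 1 (k=43): L=123 R=208
Round 2 (k=15): L=208 R=76
Round 3 (k=31): L=76 R=235
Round 4 (k=22): L=235 R=117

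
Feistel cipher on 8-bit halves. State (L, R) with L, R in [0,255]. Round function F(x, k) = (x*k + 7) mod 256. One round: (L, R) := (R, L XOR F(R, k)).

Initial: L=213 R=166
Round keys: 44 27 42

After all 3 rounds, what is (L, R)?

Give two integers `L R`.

Round 1 (k=44): L=166 R=90
Round 2 (k=27): L=90 R=35
Round 3 (k=42): L=35 R=159

Answer: 35 159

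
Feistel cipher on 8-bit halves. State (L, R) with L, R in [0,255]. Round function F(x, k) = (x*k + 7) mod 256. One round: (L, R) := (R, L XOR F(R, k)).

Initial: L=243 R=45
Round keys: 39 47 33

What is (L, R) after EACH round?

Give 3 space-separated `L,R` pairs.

Answer: 45,17 17,11 11,99

Derivation:
Round 1 (k=39): L=45 R=17
Round 2 (k=47): L=17 R=11
Round 3 (k=33): L=11 R=99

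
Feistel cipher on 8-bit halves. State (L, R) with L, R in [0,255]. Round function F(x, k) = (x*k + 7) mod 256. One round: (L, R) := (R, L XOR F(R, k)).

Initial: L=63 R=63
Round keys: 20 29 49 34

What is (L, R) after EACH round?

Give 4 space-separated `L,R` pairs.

Answer: 63,204 204,28 28,175 175,89

Derivation:
Round 1 (k=20): L=63 R=204
Round 2 (k=29): L=204 R=28
Round 3 (k=49): L=28 R=175
Round 4 (k=34): L=175 R=89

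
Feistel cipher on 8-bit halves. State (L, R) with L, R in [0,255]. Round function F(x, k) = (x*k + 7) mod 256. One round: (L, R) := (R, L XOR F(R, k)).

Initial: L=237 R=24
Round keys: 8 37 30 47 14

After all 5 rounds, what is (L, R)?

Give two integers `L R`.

Round 1 (k=8): L=24 R=42
Round 2 (k=37): L=42 R=1
Round 3 (k=30): L=1 R=15
Round 4 (k=47): L=15 R=201
Round 5 (k=14): L=201 R=10

Answer: 201 10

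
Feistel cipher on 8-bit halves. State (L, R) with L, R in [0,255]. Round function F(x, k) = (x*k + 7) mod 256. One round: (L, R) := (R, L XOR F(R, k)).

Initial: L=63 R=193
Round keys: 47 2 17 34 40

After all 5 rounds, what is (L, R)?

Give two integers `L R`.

Round 1 (k=47): L=193 R=73
Round 2 (k=2): L=73 R=88
Round 3 (k=17): L=88 R=150
Round 4 (k=34): L=150 R=171
Round 5 (k=40): L=171 R=41

Answer: 171 41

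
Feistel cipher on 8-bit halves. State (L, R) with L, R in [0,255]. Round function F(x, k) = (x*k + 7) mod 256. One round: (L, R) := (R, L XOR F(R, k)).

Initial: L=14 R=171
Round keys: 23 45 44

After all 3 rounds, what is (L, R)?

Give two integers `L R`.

Answer: 2 53

Derivation:
Round 1 (k=23): L=171 R=106
Round 2 (k=45): L=106 R=2
Round 3 (k=44): L=2 R=53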